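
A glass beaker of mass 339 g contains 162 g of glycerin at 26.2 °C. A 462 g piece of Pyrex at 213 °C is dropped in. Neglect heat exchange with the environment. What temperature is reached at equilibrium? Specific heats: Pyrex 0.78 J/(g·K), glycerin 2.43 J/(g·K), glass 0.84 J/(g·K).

T_f ≈ 91.0 °C

T_f = Σ m_i c_i T_i / Σ m_i c_i:
T_f = (360.36×213 + 393.66×26.2 + 284.76×26.2) / (360.36 + 393.66 + 284.76)
    = 94531 / 1038.8 ≈ 91.00 °C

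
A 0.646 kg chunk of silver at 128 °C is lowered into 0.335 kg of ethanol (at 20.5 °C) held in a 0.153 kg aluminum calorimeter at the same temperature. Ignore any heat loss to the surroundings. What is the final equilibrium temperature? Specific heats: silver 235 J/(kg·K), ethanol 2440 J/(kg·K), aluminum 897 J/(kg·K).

T_f = Σ m_i c_i T_i / Σ m_i c_i:
T_f = (151.81*128 + 817.4*20.5 + 137.24*20.5) / (151.81 + 817.4 + 137.24)
    = 39002 / 1106.5 ≈ 35.25 °C

T_f ≈ 35.2 °C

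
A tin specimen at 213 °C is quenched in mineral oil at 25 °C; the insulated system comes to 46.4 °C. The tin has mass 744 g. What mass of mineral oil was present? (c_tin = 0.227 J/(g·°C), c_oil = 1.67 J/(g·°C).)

Heat gained plus heat lost sum to zero:
744·0.227·(46.4 − 213) + m·1.67·(46.4 − 25) = 0
35.74 m = 28137
m = 28137/35.74 ≈ 787.3 g

m ≈ 787 g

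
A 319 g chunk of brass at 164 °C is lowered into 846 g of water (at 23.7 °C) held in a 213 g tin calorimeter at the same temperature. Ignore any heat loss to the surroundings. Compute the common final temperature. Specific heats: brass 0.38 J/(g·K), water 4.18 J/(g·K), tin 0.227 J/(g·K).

T_f = Σ m_i c_i T_i / Σ m_i c_i:
T_f = (121.22*164 + 3536.3*23.7 + 48.35*23.7) / (121.22 + 3536.3 + 48.35)
    = 104836 / 3705.9 ≈ 28.29 °C

T_f ≈ 28.3 °C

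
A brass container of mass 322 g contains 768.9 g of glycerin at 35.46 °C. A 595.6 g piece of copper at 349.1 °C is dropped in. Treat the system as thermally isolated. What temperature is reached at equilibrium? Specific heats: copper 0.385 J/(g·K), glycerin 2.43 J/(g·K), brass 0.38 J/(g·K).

Taking heat into each body as positive, Σ m c ΔT = 0:
595.6·0.385·(T − 349.1) + 768.9·2.43·(T − 35.46) + 322·0.38·(T − 35.46) = 0
229.31(T − 349.1) + 1868.4(T − 35.46) + 122.36(T − 35.46) = 0
(229.31 + 1868.4 + 122.36) T = 229.31·349.1 + 1868.4·35.46 + 122.36·35.46
T ≈ 67.85 °C

T_f ≈ 67.9 °C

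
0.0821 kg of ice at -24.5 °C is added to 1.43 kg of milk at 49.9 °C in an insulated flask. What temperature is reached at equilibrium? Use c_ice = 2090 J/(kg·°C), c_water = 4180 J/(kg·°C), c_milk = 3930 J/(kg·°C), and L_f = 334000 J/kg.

T_f ≈ 41.7 °C

Conservation of energy gives ΣQ = 0:
warm ice to 0 °C: 0.0821·2090·(0 − (-24.5)) = 4203.9; melt ice: 0.0821·334000 = 27421; warm the meltwater: 343.18 T; milk: 5619.9(T − 49.9)
5963.1 T = 280433 − 31625 = 248808
T ≈ 41.72 °C (positive, so assuming full melt was valid).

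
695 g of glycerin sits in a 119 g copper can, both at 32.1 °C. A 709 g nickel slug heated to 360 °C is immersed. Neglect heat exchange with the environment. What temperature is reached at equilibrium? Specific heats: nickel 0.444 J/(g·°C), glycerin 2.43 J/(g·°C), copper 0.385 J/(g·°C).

T_f ≈ 82.5 °C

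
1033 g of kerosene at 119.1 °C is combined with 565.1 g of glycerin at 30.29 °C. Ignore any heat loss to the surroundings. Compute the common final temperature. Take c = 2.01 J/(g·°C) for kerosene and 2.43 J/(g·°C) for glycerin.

Conservation of energy gives ΣQ = 0:
1033*2.01*(T − 119.1) + 565.1*2.43*(T − 30.29) = 0
3449.5 T = 288885
T ≈ 83.75 °C

T_f ≈ 83.7 °C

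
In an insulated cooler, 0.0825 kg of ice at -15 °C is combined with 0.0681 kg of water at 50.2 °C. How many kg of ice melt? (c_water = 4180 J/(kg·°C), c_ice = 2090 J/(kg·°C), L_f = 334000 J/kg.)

m_melted ≈ 0.035 kg

Water can give up m c ΔT = 0.0681·4180·50.2 = 14290 J before reaching 0 °C.
Warming the ice to 0 °C takes 0.0825·2090·15 = 2586.4 J, leaving 11703 J for melting.
To melt every bit of ice: 0.0825·334000 = 27555 J.
Since 11703 < 27555 J, not all the ice melts; equilibrium is at 0 °C.
Mass melted = 11703/334000 ≈ 0.03504 kg.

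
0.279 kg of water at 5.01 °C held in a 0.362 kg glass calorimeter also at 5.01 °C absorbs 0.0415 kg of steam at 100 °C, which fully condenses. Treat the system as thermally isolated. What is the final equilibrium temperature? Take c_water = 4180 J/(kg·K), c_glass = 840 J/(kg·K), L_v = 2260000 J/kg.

T_f ≈ 72.1 °C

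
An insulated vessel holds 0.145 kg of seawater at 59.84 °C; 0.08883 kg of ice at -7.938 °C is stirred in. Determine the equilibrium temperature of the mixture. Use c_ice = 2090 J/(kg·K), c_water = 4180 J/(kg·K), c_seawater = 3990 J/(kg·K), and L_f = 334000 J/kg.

Setting the total heat transfer to zero:
warm ice to 0 °C: 0.08883×2090×(0 − (-7.938)) = 1473.7
  melt ice: 0.08883×334000 = 29669
  meltwater 0→T: 0.08883×4180×T = 371.31 T
  seawater cools: 0.145×3990×(T − 59.84) = 578.55(T − 59.84)
949.86 T = 34620 − 31143 = 3477.5
T ≈ 3.66 °C. Since T > 0 °C, the all-ice-melts assumption holds.

T_f ≈ 3.7 °C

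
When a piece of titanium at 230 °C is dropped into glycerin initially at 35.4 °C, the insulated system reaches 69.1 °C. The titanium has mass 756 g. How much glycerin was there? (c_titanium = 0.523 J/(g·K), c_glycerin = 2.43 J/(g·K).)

m ≈ 777 g

Setting the total heat transfer to zero:
756×0.523×(69.1 − 230) + m×2.43×(69.1 − 35.4) = 0
81.89 m = 63618
m = 63618/81.89 ≈ 776.9 g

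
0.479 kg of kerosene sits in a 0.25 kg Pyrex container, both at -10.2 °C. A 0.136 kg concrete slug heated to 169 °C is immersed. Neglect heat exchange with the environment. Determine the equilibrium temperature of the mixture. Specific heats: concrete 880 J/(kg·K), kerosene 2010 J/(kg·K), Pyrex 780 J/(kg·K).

Energy conservation, ΣQ = 0:
0.136*880*(T − 169) + 0.479*2010*(T − (-10.2)) + 0.25*780*(T − (-10.2)) = 0
(119.68 + 962.79 + 195) T = 119.68*169 + 962.79*(-10.2) + 195*(-10.2)
T = 8416.5 / 1277.5 = 6.59 °C

T_f ≈ 6.6 °C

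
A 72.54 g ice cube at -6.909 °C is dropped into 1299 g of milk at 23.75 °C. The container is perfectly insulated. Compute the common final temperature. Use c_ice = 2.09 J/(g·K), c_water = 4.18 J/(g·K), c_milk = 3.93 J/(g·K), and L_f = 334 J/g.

T_f ≈ 17.7 °C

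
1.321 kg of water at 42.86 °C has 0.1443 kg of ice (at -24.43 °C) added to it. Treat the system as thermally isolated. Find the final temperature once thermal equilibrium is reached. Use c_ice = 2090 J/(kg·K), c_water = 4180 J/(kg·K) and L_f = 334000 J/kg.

T_f ≈ 29.6 °C

Energy balance with sensible and latent terms:
ice -24.43→0 °C: 0.1443·2090·24.43 = 7367.8
  melt ice: 0.1443·334000 = 48196
  meltwater 0→T: 0.1443·4180·T = 603.17 T
  water: 5521.8(T − 42.86)
6125 T = 236663 − 55564 = 181100
T ≈ 29.57 °C (positive, so assuming full melt was valid).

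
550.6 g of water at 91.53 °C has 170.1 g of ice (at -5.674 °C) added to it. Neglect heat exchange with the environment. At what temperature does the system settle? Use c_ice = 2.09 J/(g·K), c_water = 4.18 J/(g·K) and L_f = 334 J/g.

Net heat exchanged in the isolated system is zero:
ice -5.674→0 °C: 170.1×2.09×5.674 = 2017.2; melt ice: 170.1×334 = 56813; meltwater 0→T: 170.1×4.18×T = 711.02 T; water cools: 550.6×4.18×(T − 91.53) = 2301.5(T − 91.53)
3012.5 T = 210657 − 58831 = 151826
T ≈ 50.40 °C. Since T > 0 °C, the all-ice-melts assumption holds.

T_f ≈ 50.4 °C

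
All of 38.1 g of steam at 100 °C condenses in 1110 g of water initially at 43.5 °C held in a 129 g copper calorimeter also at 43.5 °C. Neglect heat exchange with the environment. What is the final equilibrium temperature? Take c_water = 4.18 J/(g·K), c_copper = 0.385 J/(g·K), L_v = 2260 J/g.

Energy conservation, ΣQ = 0:
condense steam: −38.1×2260 = −86106; condensate cools 100→T: 38.1×4.18×(T − 100) = 159.26(T − 100); water warms: 1110×4.18×(T − 43.5) = 4639.8(T − 43.5); copper cup: 129×0.385×(T − 43.5) = 49.66(T − 43.5)
4848.7 T = 86106 + 15926 + 203992 = 306024
T ≈ 63.11 °C, under the boiling point, so the assumption holds.

T_f ≈ 63.1 °C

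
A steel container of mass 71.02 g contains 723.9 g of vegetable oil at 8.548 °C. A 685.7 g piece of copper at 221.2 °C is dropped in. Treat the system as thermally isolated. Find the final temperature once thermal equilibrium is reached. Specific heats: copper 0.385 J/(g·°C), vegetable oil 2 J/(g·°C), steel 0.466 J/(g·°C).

T_f = Σ m_i c_i T_i / Σ m_i c_i:
T_f = (263.99×221.2 + 1447.8×8.548 + 33.1×8.548) / (263.99 + 1447.8 + 33.1)
    = 71054 / 1744.9 ≈ 40.72 °C

T_f ≈ 40.7 °C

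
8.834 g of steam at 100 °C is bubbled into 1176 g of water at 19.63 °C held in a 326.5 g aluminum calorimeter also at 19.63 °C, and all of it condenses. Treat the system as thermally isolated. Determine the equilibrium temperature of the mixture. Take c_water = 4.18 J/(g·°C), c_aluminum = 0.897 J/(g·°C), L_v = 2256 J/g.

T_f ≈ 24.0 °C

Sum of m c ΔT and latent-heat terms is zero:
steam→water at 100 °C releases m L_v = 8.834×2256 = 19930
  condensate cools 100→T: 8.834×4.18×(T − 100) = 36.93(T − 100)
  original water: 4915.7(T − 19.63)
  aluminum cup: 326.5×0.897×(T − 19.63) = 292.87(T − 19.63)
5245.5 T = 19930 + 3692.6 + 102244 = 125866
T ≈ 24.00 °C, under the boiling point, so the assumption holds.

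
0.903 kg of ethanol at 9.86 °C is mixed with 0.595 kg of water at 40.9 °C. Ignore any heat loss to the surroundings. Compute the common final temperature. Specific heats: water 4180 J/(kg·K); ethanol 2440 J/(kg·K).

T_f ≈ 26.3 °C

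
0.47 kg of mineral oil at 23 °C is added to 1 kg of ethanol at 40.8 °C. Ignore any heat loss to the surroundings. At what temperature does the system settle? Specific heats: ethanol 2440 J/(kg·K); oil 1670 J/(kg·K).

T_f ≈ 36.5 °C

Taking heat into each body as positive, Σ m c ΔT = 0:
1·2440·(T − 40.8) + 0.47·1670·(T − 23) = 0
2440(T − 40.8) + 784.9(T − 23) = 0
(2440 + 784.9) T = 2440·40.8 + 784.9·23
T ≈ 36.47 °C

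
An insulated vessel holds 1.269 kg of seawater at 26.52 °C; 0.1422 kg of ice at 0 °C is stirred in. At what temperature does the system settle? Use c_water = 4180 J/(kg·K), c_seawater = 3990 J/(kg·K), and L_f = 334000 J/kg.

T_f ≈ 15.3 °C

Setting the total heat transfer to zero:
latent heat to melt: 0.1422×334000 = 47495; warm the meltwater: 594.4 T; seawater cools: 1.269×3990×(T − 26.52) = 5063.3(T − 26.52)
5657.7 T = 134279 − 47495 = 86784
T ≈ 15.34 °C — above 0 °C, consistent with complete melting.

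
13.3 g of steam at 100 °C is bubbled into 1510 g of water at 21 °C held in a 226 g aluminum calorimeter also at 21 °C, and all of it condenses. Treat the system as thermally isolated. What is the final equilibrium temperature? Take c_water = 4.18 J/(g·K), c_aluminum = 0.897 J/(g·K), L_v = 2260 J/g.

T_f ≈ 26.2 °C

Energy balance with sensible and latent terms:
steam→water at 100 °C releases m L_v = 13.3×2260 = 30058; condensate cools 100→T: 13.3×4.18×(T − 100) = 55.59(T − 100); original water: 6311.8(T − 21); aluminum cup: 226×0.897×(T − 21) = 202.72(T − 21)
6570.1 T = 30058 + 5559.4 + 136805 = 172422
T ≈ 26.24 °C, under the boiling point, so the assumption holds.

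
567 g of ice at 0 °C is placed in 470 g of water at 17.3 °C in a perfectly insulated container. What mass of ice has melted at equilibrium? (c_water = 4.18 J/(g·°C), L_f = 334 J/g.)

Heat available from the water dropping to 0 °C: 470·4.18·17.3 = 33988 J.
Fully melting the ice requires m_ice L_f = 567·334 = 189378 J.
Since 33988 < 189378 J, not all the ice melts; equilibrium is at 0 °C.
Mass melted = 33988/334 ≈ 101.8 g.

m_melted ≈ 102 g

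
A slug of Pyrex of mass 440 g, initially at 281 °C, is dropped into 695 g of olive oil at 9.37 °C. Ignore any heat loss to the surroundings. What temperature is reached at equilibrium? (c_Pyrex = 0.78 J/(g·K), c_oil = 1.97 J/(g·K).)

T_f ≈ 63.8 °C

Setting the total heat transfer to zero:
440×0.78×(T − 281) + 695×1.97×(T − 9.37) = 0
343.2(T − 281) + 1369.2(T − 9.37) = 0
1712.4 T = 109268
T = 109268 / 1712.4 = 63.8 °C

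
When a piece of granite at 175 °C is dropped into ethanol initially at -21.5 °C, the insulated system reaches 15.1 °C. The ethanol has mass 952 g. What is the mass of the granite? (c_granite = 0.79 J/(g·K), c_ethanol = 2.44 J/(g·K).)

|Q_granite| = |Q_ethanol|:
m·0.79·(175 − 15.1) = 952·2.44·(15.1 − (-21.5))
126.32 m = 85017  ⇒  m ≈ 673 g

m ≈ 673 g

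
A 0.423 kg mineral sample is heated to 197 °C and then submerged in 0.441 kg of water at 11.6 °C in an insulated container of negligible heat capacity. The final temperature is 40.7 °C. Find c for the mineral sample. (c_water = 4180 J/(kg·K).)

Setting the total heat transfer to zero:
0.423·c·(40.7 − 197) + 0.441·4180·(40.7 − 11.6) = 0
-66.11 c = -53642
c = -53642/-66.11 ≈ 811.4 J/(kg·K)

c ≈ 811 J/(kg·K)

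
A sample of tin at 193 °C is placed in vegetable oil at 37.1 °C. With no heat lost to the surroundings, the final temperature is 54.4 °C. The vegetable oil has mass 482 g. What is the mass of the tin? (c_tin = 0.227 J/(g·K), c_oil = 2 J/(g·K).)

m ≈ 530 g

Conservation of energy gives ΣQ = 0:
m·0.227·(54.4 − 193) + 482·2·(54.4 − 37.1) = 0
-31.46 m = -16677
m = -16677/-31.46 ≈ 530.1 g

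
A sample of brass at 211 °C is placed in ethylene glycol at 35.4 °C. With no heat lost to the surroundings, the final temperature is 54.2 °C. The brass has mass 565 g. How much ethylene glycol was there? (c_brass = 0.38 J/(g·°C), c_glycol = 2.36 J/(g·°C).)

m ≈ 759 g

Heat gained plus heat lost sum to zero:
565×0.38×(54.2 − 211) + m×2.36×(54.2 − 35.4) = 0
44.37 m = 33665
m = 33665/44.37 ≈ 758.8 g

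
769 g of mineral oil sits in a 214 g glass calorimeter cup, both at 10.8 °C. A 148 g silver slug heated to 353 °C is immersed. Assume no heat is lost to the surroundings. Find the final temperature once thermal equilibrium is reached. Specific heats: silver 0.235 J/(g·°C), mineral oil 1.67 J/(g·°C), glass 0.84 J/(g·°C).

Let T be the final temperature. ΣQ_i = 0:
148×0.235×(T − 353) + 769×1.67×(T − 10.8) + 214×0.84×(T − 10.8) = 0
1498.8 T = 28088
T = 28088 / 1498.8 = 18.7 °C

T_f ≈ 18.7 °C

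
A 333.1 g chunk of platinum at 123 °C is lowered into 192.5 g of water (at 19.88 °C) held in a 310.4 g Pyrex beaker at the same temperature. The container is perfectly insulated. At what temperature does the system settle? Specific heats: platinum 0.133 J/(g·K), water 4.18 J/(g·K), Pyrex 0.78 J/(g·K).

Let T be the final temperature. ΣQ_i = 0:
333.1·0.133·(T − 123) + 192.5·4.18·(T − 19.88) + 310.4·0.78·(T − 19.88) = 0
(44.3 + 804.65 + 242.11) T = 44.3·123 + 804.65·19.88 + 242.11·19.88
T = 26259 / 1091.1 = 24.1 °C

T_f ≈ 24.1 °C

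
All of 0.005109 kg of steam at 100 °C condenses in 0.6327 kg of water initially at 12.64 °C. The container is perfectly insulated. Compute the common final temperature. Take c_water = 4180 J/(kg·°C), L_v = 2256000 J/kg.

Sum of m c ΔT and latent-heat terms is zero:
steam→water at 100 °C releases m L_v = 0.005109×2256000 = 11526; condensate cools 100→T: 0.005109×4180×(T − 100) = 21.36(T − 100); water warms: 0.6327×4180×(T − 12.64) = 2644.7(T − 12.64)
2666 T = 11526 + 2135.6 + 33429 = 47090
T ≈ 17.66 °C (< 100 °C, so full condensation is consistent).

T_f ≈ 17.7 °C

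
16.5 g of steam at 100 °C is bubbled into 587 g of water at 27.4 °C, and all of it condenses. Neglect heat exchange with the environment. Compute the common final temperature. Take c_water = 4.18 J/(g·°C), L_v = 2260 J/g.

Heat gained plus heat lost sum to zero:
steam→water at 100 °C releases m L_v = 16.5×2260 = 37290; condensate cools 100→T: 16.5×4.18×(T − 100) = 68.97(T − 100); water warms: 587×4.18×(T − 27.4) = 2453.7(T − 27.4)
2522.6 T = 37290 + 6897 + 67230 = 111417
T ≈ 44.17 °C (< 100 °C, so full condensation is consistent).

T_f ≈ 44.2 °C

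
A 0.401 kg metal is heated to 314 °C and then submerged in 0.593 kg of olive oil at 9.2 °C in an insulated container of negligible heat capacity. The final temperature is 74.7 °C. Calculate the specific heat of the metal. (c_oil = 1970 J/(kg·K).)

c ≈ 797 J/(kg·K)

Let T be the final temperature. ΣQ_i = 0:
0.401×c×(74.7 − 314) + 0.593×1970×(74.7 − 9.2) = 0
-95.96 c = -76518
c = -76518/-95.96 ≈ 797.4 J/(kg·K)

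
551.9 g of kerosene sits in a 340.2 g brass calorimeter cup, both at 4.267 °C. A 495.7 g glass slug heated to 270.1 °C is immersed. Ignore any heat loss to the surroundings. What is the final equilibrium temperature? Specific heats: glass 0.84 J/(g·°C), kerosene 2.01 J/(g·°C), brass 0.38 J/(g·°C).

T_f = Σ m_i c_i T_i / Σ m_i c_i:
T_f = (416.39×270.1 + 1109.3×4.267 + 129.28×4.267) / (416.39 + 1109.3 + 129.28)
    = 117751 / 1655 ≈ 71.15 °C

T_f ≈ 71.1 °C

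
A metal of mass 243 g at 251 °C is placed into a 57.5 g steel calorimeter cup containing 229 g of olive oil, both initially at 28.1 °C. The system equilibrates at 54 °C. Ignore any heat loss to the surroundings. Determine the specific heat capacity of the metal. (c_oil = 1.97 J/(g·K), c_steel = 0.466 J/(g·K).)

c ≈ 0.259 J/(g·K)

Heat gained plus heat lost sum to zero:
243·c·(54 − 251) + 229·1.97·(54 − 28.1) + 57.5·0.466·(54 − 28.1) = 0
-47871 c = -12378
c = -12378/-47871 ≈ 0.2586 J/(g·K)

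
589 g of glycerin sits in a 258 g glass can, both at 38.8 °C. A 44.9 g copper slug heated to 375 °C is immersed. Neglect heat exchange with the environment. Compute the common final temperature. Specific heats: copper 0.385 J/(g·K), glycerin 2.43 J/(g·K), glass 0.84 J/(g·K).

Heat gained plus heat lost sum to zero:
44.9*0.385*(T − 375) + 589*2.43*(T − 38.8) + 258*0.84*(T − 38.8) = 0
17.29(T − 375) + 1431.3(T − 38.8) + 216.72(T − 38.8) = 0
1665.3 T = 70424
T ≈ 42.29 °C

T_f ≈ 42.3 °C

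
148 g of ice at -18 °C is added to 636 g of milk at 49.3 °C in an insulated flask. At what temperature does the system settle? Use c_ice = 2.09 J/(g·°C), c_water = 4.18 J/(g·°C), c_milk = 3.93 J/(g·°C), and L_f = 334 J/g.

T_f ≈ 21.9 °C

Setting the total heat transfer to zero:
warm ice to 0 °C: 148·2.09·(0 − (-18)) = 5567.8
  melt ice: 148·334 = 49432
  meltwater 0→T: 148·4.18·T = 618.64 T
  milk: 2499.5(T − 49.3)
3118.1 T = 123224 − 55000 = 68225
T ≈ 21.88 °C (positive, so assuming full melt was valid).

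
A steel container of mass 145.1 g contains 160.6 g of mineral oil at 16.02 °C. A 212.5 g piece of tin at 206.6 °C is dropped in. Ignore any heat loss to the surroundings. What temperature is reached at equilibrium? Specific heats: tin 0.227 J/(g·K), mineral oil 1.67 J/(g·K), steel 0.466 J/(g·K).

T_f = Σ m_i c_i T_i / Σ m_i c_i:
T_f = (48.24*206.6 + 268.2*16.02 + 67.62*16.02) / (48.24 + 268.2 + 67.62)
    = 15346 / 384.06 ≈ 39.96 °C

T_f ≈ 40.0 °C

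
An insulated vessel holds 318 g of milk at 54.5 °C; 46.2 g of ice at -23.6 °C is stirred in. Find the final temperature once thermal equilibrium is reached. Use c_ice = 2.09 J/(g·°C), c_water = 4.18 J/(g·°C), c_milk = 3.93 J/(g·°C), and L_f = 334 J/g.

Energy balance with sensible and latent terms:
warm ice to 0 °C: 46.2×2.09×(0 − (-23.6)) = 2278.8
  melt ice: 46.2×334 = 15431
  meltwater 0→T: 46.2×4.18×T = 193.12 T
  milk cools: 318×3.93×(T − 54.5) = 1249.7(T − 54.5)
1442.9 T = 68111 − 17710 = 50401
T ≈ 34.93 °C. Since T > 0 °C, the all-ice-melts assumption holds.

T_f ≈ 34.9 °C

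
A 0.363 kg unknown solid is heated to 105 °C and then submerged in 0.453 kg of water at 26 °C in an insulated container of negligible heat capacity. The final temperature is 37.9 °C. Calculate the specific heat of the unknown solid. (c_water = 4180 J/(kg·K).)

c ≈ 925 J/(kg·K)

Heat lost by the unknown solid = heat gained by the water:
0.363·c·(105 − 37.9) = 0.453·4180·(37.9 − 26)
24.36 c = 22533  ⇒  c ≈ 925.1 J/(kg·K)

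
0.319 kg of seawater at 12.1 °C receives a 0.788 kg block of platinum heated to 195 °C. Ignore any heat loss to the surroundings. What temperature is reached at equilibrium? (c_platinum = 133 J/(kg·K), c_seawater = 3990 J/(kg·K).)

With ΣQ=0 the equilibrium temperature is the m·c-weighted mean:
T_f = (104.8*195 + 1272.8*12.1) / (104.8 + 1272.8)
    = 35838 / 1377.6 ≈ 26.01 °C

T_f ≈ 26.0 °C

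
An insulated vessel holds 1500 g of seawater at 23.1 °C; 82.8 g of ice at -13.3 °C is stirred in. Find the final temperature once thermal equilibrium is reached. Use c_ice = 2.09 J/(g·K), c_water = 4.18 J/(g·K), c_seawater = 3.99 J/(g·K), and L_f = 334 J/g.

Conservation of energy gives ΣQ = 0:
warm ice to 0 °C: 82.8·2.09·(0 − (-13.3)) = 2301.6
  fusion: m_ice L_f = 82.8·334 = 27655
  warm the meltwater: 346.1 T
  seawater: 5985(T − 23.1)
6331.1 T = 138254 − 29957 = 108297
T ≈ 17.11 °C (positive, so assuming full melt was valid).

T_f ≈ 17.1 °C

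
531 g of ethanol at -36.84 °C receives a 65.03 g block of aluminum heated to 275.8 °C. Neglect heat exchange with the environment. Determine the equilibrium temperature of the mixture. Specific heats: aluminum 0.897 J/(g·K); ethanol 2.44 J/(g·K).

T_f ≈ -23.4 °C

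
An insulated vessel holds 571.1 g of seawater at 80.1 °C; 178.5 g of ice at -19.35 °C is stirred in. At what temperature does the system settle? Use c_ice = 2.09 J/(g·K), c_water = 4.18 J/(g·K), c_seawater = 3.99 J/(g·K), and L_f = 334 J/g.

Energy balance with sensible and latent terms:
ice -19.35→0 °C: 178.5·2.09·19.35 = 7218.8
  melt ice: 178.5·334 = 59619
  meltwater 0→T: 178.5·4.18·T = 746.13 T
  seawater: 2278.7(T − 80.1)
3024.8 T = 182523 − 66838 = 115685
T ≈ 38.25 °C — above 0 °C, consistent with complete melting.

T_f ≈ 38.2 °C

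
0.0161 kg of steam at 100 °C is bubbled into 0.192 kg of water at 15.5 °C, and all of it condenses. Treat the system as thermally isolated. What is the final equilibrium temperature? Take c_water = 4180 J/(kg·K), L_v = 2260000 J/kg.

Sum of m c ΔT and latent-heat terms is zero:
latent heat released on condensation: 0.0161·2260000 = 36386
  condensed water 100 °C→T: 67.3(T − 100)
  water warms: 0.192·4180·(T − 15.5) = 802.56(T − 15.5)
869.86 T = 36386 + 6729.8 + 12440 = 55555
T ≈ 63.87 °C, under the boiling point, so the assumption holds.

T_f ≈ 63.9 °C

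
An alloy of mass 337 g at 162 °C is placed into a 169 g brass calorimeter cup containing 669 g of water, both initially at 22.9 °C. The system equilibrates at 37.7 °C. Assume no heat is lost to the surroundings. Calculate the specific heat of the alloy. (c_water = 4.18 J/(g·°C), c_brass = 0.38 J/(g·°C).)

Heat gained plus heat lost sum to zero:
337·c·(37.7 − 162) + 669·4.18·(37.7 − 22.9) + 169·0.38·(37.7 − 22.9) = 0
-41889 c = -42337
c = -42337/-41889 ≈ 1.011 J/(g·°C)

c ≈ 1.01 J/(g·°C)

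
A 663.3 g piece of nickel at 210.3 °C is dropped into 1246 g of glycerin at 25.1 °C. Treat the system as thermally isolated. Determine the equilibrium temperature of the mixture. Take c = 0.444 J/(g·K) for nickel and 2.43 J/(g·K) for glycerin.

T_f ≈ 41.5 °C

Set heat shed by the hot body equal to heat absorbed by the cold body:
663.3×0.444×(210.3 − T) = 1246×2.43×(T − 25.1)
294.51(210.3 − T) = 3027.8(T − 25.1)
3322.3 T = 137932  ⇒  T ≈ 41.52 °C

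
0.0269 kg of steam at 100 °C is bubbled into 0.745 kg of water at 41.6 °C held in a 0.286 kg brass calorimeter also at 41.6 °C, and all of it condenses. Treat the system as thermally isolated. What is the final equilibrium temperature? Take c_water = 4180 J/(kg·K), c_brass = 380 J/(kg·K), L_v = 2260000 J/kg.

Setting the total heat transfer to zero:
steam→water at 100 °C releases m L_v = 0.0269·2260000 = 60794
  condensate cools 100→T: 0.0269·4180·(T − 100) = 112.44(T − 100)
  original water: 3114.1(T − 41.6)
  brass cup: 0.286·380·(T − 41.6) = 108.68(T − 41.6)
3335.2 T = 60794 + 11244 + 134068 = 206106
T ≈ 61.80 °C, under the boiling point, so the assumption holds.

T_f ≈ 61.8 °C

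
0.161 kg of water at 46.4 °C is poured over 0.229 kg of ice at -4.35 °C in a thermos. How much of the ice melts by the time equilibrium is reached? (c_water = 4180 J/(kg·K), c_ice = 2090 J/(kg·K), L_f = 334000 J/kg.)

Cooling the water to 0 °C releases 0.161×4180×46.4 = 31226 J.
Of that, 0.229×2090×4.35 = 2082 J goes to bring the ice to 0 °C, leaving 29144 J.
To melt every bit of ice: 0.229×334000 = 76486 J.
Since 29144 < 76486 J, not all the ice melts; equilibrium is at 0 °C.
m_melted×334000 = 29144  ⇒  m_melted ≈ 0.08726 kg.

m_melted ≈ 0.0873 kg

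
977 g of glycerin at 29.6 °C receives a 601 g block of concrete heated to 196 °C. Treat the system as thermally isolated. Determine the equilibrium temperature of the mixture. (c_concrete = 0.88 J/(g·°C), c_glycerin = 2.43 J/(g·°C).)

Set heat shed by the hot body equal to heat absorbed by the cold body:
601*0.88*(196 − T) = 977*2.43*(T − 29.6)
528.88(196 − T) = 2374.1(T − 29.6)
2903 T = 173934  ⇒  T ≈ 59.92 °C

T_f ≈ 59.9 °C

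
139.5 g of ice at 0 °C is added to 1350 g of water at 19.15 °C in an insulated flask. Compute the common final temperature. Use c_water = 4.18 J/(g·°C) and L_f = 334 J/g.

T_f ≈ 9.9 °C

Taking heat into each body as positive, Σ m c ΔT = 0:
latent heat to melt: 139.5·334 = 46593
  meltwater 0→T: 139.5·4.18·T = 583.11 T
  water cools: 1350·4.18·(T − 19.15) = 5643(T − 19.15)
6226.1 T = 108063 − 46593 = 61470
T ≈ 9.87 °C. Since T > 0 °C, the all-ice-melts assumption holds.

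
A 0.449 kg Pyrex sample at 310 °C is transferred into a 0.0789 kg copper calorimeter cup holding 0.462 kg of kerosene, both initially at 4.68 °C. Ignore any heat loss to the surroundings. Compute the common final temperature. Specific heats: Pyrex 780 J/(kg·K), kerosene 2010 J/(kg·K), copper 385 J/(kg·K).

T_f ≈ 86.4 °C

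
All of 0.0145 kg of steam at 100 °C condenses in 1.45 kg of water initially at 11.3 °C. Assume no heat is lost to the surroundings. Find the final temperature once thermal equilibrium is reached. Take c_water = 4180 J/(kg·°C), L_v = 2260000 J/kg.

T_f ≈ 17.5 °C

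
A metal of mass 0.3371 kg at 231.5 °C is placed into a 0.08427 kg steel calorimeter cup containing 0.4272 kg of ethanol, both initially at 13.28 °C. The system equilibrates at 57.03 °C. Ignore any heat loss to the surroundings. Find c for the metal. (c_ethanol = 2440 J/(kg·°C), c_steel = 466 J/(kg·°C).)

c ≈ 805 J/(kg·°C)

Heat gained plus heat lost sum to zero:
0.3371×c×(57.03 − 231.5) + 0.4272×2440×(57.03 − 13.28) + 0.08427×466×(57.03 − 13.28) = 0
-58.81 c = -47322
c = -47322/-58.81 ≈ 804.6 J/(kg·°C)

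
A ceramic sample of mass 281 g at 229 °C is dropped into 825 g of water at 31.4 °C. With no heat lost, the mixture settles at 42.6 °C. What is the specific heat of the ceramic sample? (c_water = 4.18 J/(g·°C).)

Setting the total heat transfer to zero:
281·c·(42.6 − 229) + 825·4.18·(42.6 − 31.4) = 0
-52378 c = -38623
c = -38623/-52378 ≈ 0.7374 J/(g·°C)

c ≈ 0.737 J/(g·°C)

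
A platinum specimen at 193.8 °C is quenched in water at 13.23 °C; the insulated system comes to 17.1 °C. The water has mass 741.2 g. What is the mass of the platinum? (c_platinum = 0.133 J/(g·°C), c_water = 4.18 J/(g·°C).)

|Q_platinum| = |Q_water|:
m×0.133×(193.8 − 17.1) = 741.2×4.18×(17.1 − 13.23)
23.5 m = 11990  ⇒  m ≈ 510.2 g

m ≈ 510 g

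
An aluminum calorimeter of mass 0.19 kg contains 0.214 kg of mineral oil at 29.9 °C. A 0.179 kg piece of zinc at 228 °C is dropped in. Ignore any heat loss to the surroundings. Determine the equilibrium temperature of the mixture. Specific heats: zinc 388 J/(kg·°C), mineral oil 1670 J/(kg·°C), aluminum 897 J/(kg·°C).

Conservation of energy gives ΣQ = 0:
0.179*388*(T − 228) + 0.214*1670*(T − 29.9) + 0.19*897*(T − 29.9) = 0
597.26 T = 31617
T ≈ 52.94 °C

T_f ≈ 52.9 °C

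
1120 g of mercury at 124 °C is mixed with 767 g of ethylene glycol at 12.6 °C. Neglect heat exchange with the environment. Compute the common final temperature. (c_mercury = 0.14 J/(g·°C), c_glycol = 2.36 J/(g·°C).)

T_f ≈ 21.5 °C

|Q_mercury| = |Q_glycol|:
1120×0.14×(124 − T) = 767×2.36×(T − 12.6)
156.8(124 − T) = 1810.1(T − 12.6)
1966.9 T = 42251  ⇒  T ≈ 21.48 °C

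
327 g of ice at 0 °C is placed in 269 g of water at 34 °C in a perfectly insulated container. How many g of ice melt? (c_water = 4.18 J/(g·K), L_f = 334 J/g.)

Heat available from the water dropping to 0 °C: 269×4.18×34 = 38230 J.
Melting all 327 g of ice would need 327×334 = 109218 J.
38230 J < 109218 J, so only part of the ice melts and the system sits at 0 °C.
m_melt = 38230 / L_f = 114.5 g.

m_melted ≈ 114 g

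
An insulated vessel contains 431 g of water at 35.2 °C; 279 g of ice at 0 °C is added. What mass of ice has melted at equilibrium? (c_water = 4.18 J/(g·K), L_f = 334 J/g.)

Cooling the water to 0 °C releases 431·4.18·35.2 = 63416 J.
Fully melting the ice requires m_ice L_f = 279·334 = 93186 J.
63416 J < 93186 J, so only part of the ice melts and the system sits at 0 °C.
m_melted·334 = 63416  ⇒  m_melted ≈ 189.9 g.

m_melted ≈ 190 g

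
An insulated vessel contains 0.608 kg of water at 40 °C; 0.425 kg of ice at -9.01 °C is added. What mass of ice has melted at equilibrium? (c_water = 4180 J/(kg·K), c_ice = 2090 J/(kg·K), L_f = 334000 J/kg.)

Cooling the water to 0 °C releases 0.608·4180·40 = 101658 J.
Of that, 0.425·2090·9.01 = 8003.1 J goes to bring the ice to 0 °C, leaving 93654 J.
Fully melting the ice requires m_ice L_f = 0.425·334000 = 141950 J.
93654 J < 141950 J, so only part of the ice melts and the system sits at 0 °C.
m_melted·334000 = 93654  ⇒  m_melted ≈ 0.2804 kg.

m_melted ≈ 0.28 kg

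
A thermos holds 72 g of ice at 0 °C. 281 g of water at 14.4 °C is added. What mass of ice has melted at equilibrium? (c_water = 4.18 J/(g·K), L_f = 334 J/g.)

Cooling the water to 0 °C releases 281·4.18·14.4 = 16914 J.
Fully melting the ice requires m_ice L_f = 72·334 = 24048 J.
That's not enough to melt it all — equilibrium is at 0 °C with ice remaining.
Mass melted = 16914/334 ≈ 50.64 g.

m_melted ≈ 50.6 g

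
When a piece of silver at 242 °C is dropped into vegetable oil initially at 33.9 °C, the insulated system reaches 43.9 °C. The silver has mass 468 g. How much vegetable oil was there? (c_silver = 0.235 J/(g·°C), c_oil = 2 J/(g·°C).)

Heat lost by the silver = heat gained by the oil:
468×0.235×(242 − 43.9) = m×2×(43.9 − 33.9)
20 m = 21787  ⇒  m ≈ 1089 g

m ≈ 1090 g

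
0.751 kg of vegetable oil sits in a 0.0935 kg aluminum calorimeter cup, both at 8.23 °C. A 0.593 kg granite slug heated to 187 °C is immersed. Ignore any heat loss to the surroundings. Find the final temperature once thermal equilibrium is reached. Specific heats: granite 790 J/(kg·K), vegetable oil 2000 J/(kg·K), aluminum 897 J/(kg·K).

T_f ≈ 49.0 °C

Taking heat into each body as positive, Σ m c ΔT = 0:
0.593·790·(T − 187) + 0.751·2000·(T − 8.23) + 0.0935·897·(T − 8.23) = 0
468.47(T − 187) + 1502(T − 8.23) + 83.87(T − 8.23) = 0
2054.3 T = 100656
T = 100656/2054.3 ≈ 49.00 °C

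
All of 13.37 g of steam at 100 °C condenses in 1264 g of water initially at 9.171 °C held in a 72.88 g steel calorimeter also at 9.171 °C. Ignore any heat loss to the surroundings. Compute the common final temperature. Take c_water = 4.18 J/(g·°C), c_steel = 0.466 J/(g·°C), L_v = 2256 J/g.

T_f ≈ 15.7 °C

Taking heat into each body as positive, Σ m c ΔT = 0:
condense steam: −13.37×2256 = −30163; condensed water 100 °C→T: 55.89(T − 100); original water: 5283.5(T − 9.171); steel cup: 72.88×0.466×(T − 9.171) = 33.96(T − 9.171)
5373.4 T = 30163 + 5588.7 + 48767 = 84518
T ≈ 15.73 °C, under the boiling point, so the assumption holds.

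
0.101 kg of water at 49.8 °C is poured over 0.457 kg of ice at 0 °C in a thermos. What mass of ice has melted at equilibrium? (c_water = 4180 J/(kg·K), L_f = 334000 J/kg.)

Water can give up m c ΔT = 0.101·4180·49.8 = 21025 J before reaching 0 °C.
To melt every bit of ice: 0.457·334000 = 152638 J.
That's not enough to melt it all — equilibrium is at 0 °C with ice remaining.
m_melted·334000 = 21025  ⇒  m_melted ≈ 0.06295 kg.

m_melted ≈ 0.0629 kg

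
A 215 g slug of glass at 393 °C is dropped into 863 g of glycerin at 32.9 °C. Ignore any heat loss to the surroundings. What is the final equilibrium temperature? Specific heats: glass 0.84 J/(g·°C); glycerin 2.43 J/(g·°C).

T_f ≈ 61.5 °C

Energy conservation, ΣQ = 0:
215*0.84*(T − 393) + 863*2.43*(T − 32.9) = 0
180.6(T − 393) + 2097.1(T − 32.9) = 0
2277.7 T = 139970
T ≈ 61.45 °C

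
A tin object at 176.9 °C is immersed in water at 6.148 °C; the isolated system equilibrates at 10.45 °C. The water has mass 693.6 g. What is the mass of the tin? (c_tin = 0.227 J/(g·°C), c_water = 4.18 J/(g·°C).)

Let T be the final temperature. ΣQ_i = 0:
m×0.227×(10.45 − 176.9) + 693.6×4.18×(10.45 − 6.148) = 0
-37.78 m = -12473
m = -12473/-37.78 ≈ 330.1 g

m ≈ 330 g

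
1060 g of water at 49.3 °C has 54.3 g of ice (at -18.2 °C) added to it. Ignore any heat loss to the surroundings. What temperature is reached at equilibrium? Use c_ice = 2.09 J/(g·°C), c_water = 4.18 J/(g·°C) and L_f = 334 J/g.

T_f ≈ 42.6 °C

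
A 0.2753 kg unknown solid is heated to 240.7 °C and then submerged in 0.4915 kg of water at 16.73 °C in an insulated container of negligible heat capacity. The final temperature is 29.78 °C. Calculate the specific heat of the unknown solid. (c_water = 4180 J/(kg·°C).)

Let T be the final temperature. ΣQ_i = 0:
0.2753×c×(29.78 − 240.7) + 0.4915×4180×(29.78 − 16.73) = 0
-58.07 c = -26811
c = -26811/-58.07 ≈ 461.7 J/(kg·°C)

c ≈ 462 J/(kg·°C)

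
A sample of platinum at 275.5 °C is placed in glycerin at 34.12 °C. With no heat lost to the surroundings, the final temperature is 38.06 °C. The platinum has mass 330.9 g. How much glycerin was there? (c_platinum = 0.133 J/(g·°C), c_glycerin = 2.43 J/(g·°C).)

Conservation of energy gives ΣQ = 0:
330.9·0.133·(38.06 − 275.5) + m·2.43·(38.06 − 34.12) = 0
9.574 m = 10450
m = 10450/9.574 ≈ 1091 g

m ≈ 1090 g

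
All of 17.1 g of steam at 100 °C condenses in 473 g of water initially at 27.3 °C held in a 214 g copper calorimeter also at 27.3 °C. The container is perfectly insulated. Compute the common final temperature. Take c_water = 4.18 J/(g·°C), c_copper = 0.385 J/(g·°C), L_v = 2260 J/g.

T_f ≈ 47.9 °C

Energy balance with sensible and latent terms:
latent heat released on condensation: 17.1·2260 = 38646; condensed water 100 °C→T: 71.48(T − 100); original water: 1977.1(T − 27.3); cup: 82.39(T − 27.3)
2131 T = 38646 + 7147.8 + 56225 = 102019
T ≈ 47.87 °C, under the boiling point, so the assumption holds.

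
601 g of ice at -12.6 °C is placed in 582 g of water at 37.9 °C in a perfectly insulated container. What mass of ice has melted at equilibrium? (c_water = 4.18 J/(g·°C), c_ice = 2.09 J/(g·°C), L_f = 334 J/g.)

m_melted ≈ 229 g

Heat available from the water dropping to 0 °C: 582·4.18·37.9 = 92202 J.
Warming the ice to 0 °C takes 601·2.09·12.6 = 15827 J, leaving 76375 J for melting.
Fully melting the ice requires m_ice L_f = 601·334 = 200734 J.
That's not enough to melt it all — equilibrium is at 0 °C with ice remaining.
Mass melted = 76375/334 ≈ 228.7 g.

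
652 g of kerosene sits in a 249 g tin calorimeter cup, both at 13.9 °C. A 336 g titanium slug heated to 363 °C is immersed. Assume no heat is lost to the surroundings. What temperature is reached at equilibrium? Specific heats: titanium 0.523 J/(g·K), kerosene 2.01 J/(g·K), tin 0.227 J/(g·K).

T_f ≈ 53.7 °C

Energy conservation, ΣQ = 0:
336×0.523×(T − 363) + 652×2.01×(T − 13.9) + 249×0.227×(T − 13.9) = 0
175.73(T − 363) + 1310.5(T − 13.9) + 56.52(T − 13.9) = 0
1542.8 T = 82791
T = 82791/1542.8 ≈ 53.66 °C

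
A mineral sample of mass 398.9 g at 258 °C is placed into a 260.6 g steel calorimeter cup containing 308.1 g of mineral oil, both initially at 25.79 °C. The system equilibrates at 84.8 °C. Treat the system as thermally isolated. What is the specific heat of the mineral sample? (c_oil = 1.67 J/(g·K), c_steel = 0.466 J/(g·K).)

Heat gained plus heat lost sum to zero:
398.9×c×(84.8 − 258) + 308.1×1.67×(84.8 − 25.79) + 260.6×0.466×(84.8 − 25.79) = 0
-69089 c = -37528
c = -37528/-69089 ≈ 0.5432 J/(g·K)

c ≈ 0.543 J/(g·K)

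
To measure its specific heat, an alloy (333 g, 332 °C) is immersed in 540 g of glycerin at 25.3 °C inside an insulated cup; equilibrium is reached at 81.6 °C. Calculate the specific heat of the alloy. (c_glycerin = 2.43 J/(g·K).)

Heat lost by the alloy = heat gained by the glycerin:
333×c×(332 − 81.6) = 540×2.43×(81.6 − 25.3)
83383 c = 73877  ⇒  c ≈ 0.886 J/(g·K)

c ≈ 0.886 J/(g·K)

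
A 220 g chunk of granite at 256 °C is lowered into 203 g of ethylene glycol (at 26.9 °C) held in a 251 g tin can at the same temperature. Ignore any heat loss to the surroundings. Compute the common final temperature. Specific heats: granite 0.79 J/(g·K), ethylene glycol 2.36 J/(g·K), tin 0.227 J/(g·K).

Setting the total heat transfer to zero:
220·0.79·(T − 256) + 203·2.36·(T − 26.9) + 251·0.227·(T − 26.9) = 0
173.8(T − 256) + 479.08(T − 26.9) + 56.98(T − 26.9) = 0
(173.8 + 479.08 + 56.98) T = 173.8·256 + 479.08·26.9 + 56.98·26.9
T = 58913/709.86 ≈ 82.99 °C

T_f ≈ 83.0 °C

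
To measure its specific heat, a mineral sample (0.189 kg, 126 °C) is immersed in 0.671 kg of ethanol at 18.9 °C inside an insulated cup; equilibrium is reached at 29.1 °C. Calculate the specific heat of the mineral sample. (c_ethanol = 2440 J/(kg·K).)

m_s c (T_s − T_f) = m_ethanol c_ethanol (T_f − T_0):
0.189·c·(126 − 29.1) = 0.671·2440·(29.1 − 18.9)
18.31 c = 16700  ⇒  c ≈ 911.9 J/(kg·K)

c ≈ 912 J/(kg·K)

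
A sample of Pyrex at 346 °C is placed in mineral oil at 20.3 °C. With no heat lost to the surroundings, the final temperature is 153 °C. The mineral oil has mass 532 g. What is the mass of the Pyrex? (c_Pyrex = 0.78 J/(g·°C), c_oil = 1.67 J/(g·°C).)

Setting the total heat transfer to zero:
m×0.78×(153 − 346) + 532×1.67×(153 − 20.3) = 0
-150.54 m = -117896
m = -117896/-150.54 ≈ 783.2 g

m ≈ 783 g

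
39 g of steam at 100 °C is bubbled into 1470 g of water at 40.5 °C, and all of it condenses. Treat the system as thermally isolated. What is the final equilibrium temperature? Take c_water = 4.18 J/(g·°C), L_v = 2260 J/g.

T_f ≈ 56.0 °C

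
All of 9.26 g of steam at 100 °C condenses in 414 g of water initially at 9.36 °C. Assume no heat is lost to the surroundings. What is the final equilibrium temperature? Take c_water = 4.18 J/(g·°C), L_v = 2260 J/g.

Setting the total heat transfer to zero:
condense steam: −9.26×2260 = −20928; condensed water 100 °C→T: 38.71(T − 100); original water: 1730.5(T − 9.36)
1769.2 T = 20928 + 3870.7 + 16198 = 40996
T ≈ 23.17 °C (< 100 °C, so full condensation is consistent).

T_f ≈ 23.2 °C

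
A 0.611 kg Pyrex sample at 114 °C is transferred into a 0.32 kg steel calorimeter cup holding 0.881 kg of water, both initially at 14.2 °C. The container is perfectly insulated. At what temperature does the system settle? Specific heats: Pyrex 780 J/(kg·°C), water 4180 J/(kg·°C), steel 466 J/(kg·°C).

Taking heat into each body as positive, Σ m c ΔT = 0:
0.611×780×(T − 114) + 0.881×4180×(T − 14.2) + 0.32×466×(T − 14.2) = 0
476.58(T − 114) + 3682.6(T − 14.2) + 149.12(T − 14.2) = 0
(476.58 + 3682.6 + 149.12) T = 476.58×114 + 3682.6×14.2 + 149.12×14.2
T = 108740/4308.3 ≈ 25.24 °C

T_f ≈ 25.2 °C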